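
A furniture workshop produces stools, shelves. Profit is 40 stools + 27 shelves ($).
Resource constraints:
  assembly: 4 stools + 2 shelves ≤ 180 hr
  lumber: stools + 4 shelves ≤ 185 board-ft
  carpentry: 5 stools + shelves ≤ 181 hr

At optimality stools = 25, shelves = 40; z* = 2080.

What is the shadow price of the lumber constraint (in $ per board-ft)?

Binding: assembly and lumber. Non-binding: carpentry (16 unused).
Since carpentry is not tight, its dual is 0.
From A_Bᵀ y = c: 4·y_assembly + 1·y_lumber = 40; 2·y_assembly + 4·y_lumber = 27.
→ y_assembly = 9.5 and y_lumber = 2.
Shadow price of lumber = 2.

2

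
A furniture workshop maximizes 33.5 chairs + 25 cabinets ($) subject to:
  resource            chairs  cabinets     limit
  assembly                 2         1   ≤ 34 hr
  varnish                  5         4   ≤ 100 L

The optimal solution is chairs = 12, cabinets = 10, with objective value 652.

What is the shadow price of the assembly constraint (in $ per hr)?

At the optimum: assembly uses 34 of 34 (binding); varnish uses 100 of 100 (binding).
Dual feasibility on the basic columns requires 2·y_assembly + 5·y_varnish = 33.5, 1·y_assembly + 4·y_varnish = 25.
→ y_assembly = 3 and y_varnish = 5.5.
Shadow price of assembly = 3.

3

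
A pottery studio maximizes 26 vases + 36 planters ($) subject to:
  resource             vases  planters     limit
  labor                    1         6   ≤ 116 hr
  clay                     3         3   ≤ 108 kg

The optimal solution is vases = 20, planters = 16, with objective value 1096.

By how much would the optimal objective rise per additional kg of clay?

8

At the optimum: labor uses 116 of 116 (binding); clay uses 108 of 108 (binding).
Dual feasibility on the basic columns requires 1·y_labor + 3·y_clay = 26, 6·y_labor + 3·y_clay = 36.
This yields shadow prices y_labor = 2, y_clay = 8.
Shadow price of clay = 8.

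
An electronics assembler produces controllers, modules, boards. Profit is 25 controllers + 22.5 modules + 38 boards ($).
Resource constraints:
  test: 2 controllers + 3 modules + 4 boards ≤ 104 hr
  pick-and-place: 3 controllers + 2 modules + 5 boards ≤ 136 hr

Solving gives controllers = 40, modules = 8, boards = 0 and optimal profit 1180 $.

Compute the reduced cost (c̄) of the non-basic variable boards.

-6

Check each constraint at x*: test 104/104 (tight); pick-and-place 136/136 (tight).
Dual feasibility on the basic columns requires 2·y_test + 3·y_pick-and-place = 25, 3·y_test + 2·y_pick-and-place = 22.5.
This yields shadow prices y_test = 3.5, y_pick-and-place = 6.
Reduced cost of boards: c₃ − yᵀa₃ = 38 − (3.5·4 + 6·5) = 38 − 44 = -6.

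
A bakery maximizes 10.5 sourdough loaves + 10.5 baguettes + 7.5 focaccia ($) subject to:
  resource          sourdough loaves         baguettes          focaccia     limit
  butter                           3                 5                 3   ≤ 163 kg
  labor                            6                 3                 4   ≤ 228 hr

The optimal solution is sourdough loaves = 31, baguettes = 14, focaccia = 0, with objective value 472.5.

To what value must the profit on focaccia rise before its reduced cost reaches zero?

8.5

At the optimum: butter uses 163 of 163 (binding); labor uses 228 of 228 (binding).
Dual feasibility on the basic columns requires 3·y_butter + 6·y_labor = 10.5, 5·y_butter + 3·y_labor = 10.5.
Solving: y_butter = 1.5, y_labor = 1.
focaccia enters the basis when its profit ≥ yᵀa₃ = 1.5·3 + 1·4 = 8.5.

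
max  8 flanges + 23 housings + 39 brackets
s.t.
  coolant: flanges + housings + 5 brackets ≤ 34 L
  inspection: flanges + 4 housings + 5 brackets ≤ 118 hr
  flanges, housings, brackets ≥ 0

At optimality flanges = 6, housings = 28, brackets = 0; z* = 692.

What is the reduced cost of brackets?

Check each constraint at x*: coolant 34/34 (tight); inspection 118/118 (tight).
Dual feasibility on the basic columns requires 1·y_coolant + 1·y_inspection = 8, 1·y_coolant + 4·y_inspection = 23.
This yields shadow prices y_coolant = 3, y_inspection = 5.
Reduced cost of brackets: c₃ − yᵀa₃ = 39 − (3·5 + 5·5) = 39 − 40 = -1.

-1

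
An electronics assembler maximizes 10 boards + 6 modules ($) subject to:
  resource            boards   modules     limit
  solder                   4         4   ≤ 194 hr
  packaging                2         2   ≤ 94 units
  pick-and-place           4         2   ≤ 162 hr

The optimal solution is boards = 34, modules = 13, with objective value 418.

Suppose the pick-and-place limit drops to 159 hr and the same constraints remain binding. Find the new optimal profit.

At the optimum: solder uses 188 of 194 (slack = 6); packaging uses 94 of 94 (binding); pick-and-place uses 162 of 162 (binding).
Slack constraints have shadow price 0 (complementary slackness).
Dual feasibility on the basic columns requires 2·y_packaging + 4·y_pick-and-place = 10, 2·y_packaging + 2·y_pick-and-place = 6.
→ y_packaging = 1 and y_pick-and-place = 2.
Δz = y_pick-and-place·Δb = 2 × (-3) = -6, so new z* = 418 − 6 = 412.

412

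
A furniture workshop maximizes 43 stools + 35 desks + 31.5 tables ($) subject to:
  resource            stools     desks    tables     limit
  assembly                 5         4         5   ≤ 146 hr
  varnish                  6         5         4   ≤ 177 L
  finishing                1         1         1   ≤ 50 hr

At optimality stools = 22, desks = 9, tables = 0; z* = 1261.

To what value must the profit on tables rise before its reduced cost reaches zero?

37

Check each constraint at x*: assembly 146/146 (tight); varnish 177/177 (tight); finishing 31/50 (slack 19).
Since finishing is not tight, its dual is 0.
From A_Bᵀ y = c: 5·y_assembly + 6·y_varnish = 43; 4·y_assembly + 5·y_varnish = 35.
→ y_assembly = 5 and y_varnish = 3.
tables enters the basis when its profit ≥ yᵀa₃ = 5·5 + 3·4 = 37.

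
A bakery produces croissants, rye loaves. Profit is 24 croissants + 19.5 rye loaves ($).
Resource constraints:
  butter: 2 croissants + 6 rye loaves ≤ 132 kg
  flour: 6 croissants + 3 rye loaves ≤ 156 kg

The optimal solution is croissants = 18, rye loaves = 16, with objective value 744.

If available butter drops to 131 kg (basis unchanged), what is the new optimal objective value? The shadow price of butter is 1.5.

Δb = -1, so new z* = 744 + (1.5)·(-1) = 744 − 1.5 = 742.5.

742.5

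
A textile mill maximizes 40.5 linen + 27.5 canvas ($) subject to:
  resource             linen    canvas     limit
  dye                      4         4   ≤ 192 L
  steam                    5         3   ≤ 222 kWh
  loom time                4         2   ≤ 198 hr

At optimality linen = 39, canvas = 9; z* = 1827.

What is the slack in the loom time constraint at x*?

24

loom time used = 4·39 + 2·9 = 174; slack = 198 − 174 = 24.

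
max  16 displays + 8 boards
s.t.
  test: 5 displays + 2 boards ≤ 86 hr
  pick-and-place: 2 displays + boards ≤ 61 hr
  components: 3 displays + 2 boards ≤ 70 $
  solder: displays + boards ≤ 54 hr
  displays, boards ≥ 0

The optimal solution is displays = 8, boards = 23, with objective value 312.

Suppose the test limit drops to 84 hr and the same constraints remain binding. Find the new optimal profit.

308

Check each constraint at x*: test 86/86 (tight); pick-and-place 39/61 (slack 22); components 70/70 (tight); solder 31/54 (slack 23).
Slack constraints have shadow price 0 (complementary slackness).
The binding rows give the dual system: 5·y_test + 3·y_components = 16 and 2·y_test + 2·y_components = 8.
Solving: y_test = 2, y_components = 2.
Δz = y_test·Δb = 2 × (-2) = -4, so new z* = 312 − 4 = 308.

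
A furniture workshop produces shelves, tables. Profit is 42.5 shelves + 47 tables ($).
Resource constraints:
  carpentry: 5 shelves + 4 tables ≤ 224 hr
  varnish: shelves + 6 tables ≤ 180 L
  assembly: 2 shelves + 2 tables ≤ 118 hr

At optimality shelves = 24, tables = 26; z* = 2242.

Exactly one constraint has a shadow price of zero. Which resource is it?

assembly

carpentry: 224/224 (binding)
varnish: 180/180 (binding)
assembly: 100/118 (slack 18)
By complementary slackness, a constraint with positive slack has shadow price 0 → assembly.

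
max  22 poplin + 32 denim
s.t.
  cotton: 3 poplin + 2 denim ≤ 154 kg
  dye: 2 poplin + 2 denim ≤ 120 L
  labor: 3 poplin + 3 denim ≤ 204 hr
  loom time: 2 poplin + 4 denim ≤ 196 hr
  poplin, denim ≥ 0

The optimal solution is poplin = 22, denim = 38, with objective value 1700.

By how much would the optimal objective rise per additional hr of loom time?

Binding: dye and loom time. Non-binding: cotton (12 unused), labor (24 unused).
By complementary slackness, y = 0 for the non-binding constraints.
Dual feasibility on the basic columns requires 2·y_dye + 2·y_loom time = 22, 2·y_dye + 4·y_loom time = 32.
This yields shadow prices y_dye = 6, y_loom time = 5.
Shadow price of loom time = 5.

5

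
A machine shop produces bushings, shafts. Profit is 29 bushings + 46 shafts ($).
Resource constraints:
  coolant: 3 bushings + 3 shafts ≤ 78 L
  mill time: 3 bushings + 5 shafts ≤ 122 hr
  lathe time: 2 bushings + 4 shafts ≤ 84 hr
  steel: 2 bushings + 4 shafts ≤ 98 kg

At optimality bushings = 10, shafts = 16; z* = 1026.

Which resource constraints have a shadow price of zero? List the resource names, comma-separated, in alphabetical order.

coolant: 78/78 (binding)
mill time: 110/122 (slack 12)
lathe time: 84/84 (binding)
steel: 84/98 (slack 14)
By complementary slackness, a constraint with positive slack has shadow price 0 → mill time, steel.

mill time, steel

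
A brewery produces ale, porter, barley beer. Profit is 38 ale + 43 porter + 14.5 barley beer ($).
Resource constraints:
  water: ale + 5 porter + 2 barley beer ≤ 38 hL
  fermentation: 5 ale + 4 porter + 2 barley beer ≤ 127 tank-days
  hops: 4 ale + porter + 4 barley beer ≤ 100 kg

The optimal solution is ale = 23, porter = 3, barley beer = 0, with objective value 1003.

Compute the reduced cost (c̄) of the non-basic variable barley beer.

-5.5

At the optimum: water uses 38 of 38 (binding); fermentation uses 127 of 127 (binding); hops uses 95 of 100 (slack = 5).
Slack constraints have shadow price 0 (complementary slackness).
From A_Bᵀ y = c: 1·y_water + 5·y_fermentation = 38; 5·y_water + 4·y_fermentation = 43.
Solving: y_water = 3, y_fermentation = 7.
Reduced cost of barley beer: c₃ − yᵀa₃ = 14.5 − (3·2 + 7·2) = 14.5 − 20 = -5.5.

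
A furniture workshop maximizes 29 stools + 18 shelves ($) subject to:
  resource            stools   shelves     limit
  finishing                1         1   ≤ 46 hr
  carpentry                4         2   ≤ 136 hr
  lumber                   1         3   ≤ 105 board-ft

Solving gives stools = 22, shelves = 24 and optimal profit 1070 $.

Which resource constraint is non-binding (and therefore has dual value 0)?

lumber

finishing: 46/46 (binding)
carpentry: 136/136 (binding)
lumber: 94/105 (slack 11)
By complementary slackness, a constraint with positive slack has shadow price 0 → lumber.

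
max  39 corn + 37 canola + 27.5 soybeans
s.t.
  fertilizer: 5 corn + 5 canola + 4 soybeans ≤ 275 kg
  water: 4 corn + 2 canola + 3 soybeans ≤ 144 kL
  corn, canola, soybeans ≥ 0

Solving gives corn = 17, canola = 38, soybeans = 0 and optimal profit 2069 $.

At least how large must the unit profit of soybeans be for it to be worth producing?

31

Both fertilizer and water are binding at x*.
From A_Bᵀ y = c: 5·y_fertilizer + 4·y_water = 39; 5·y_fertilizer + 2·y_water = 37.
→ y_fertilizer = 7 and y_water = 1.
soybeans enters the basis when its profit ≥ yᵀa₃ = 7·4 + 1·3 = 31.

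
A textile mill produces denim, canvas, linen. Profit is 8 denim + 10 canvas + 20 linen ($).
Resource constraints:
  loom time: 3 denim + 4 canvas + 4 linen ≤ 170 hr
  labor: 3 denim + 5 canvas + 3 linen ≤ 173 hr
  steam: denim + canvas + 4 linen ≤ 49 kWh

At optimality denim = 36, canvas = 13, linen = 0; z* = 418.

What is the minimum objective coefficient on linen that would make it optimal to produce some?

Binding: labor and steam. Non-binding: loom time (10 unused).
Since loom time is not tight, its dual is 0.
From A_Bᵀ y = c: 3·y_labor + 1·y_steam = 8; 5·y_labor + 1·y_steam = 10.
This yields shadow prices y_labor = 1, y_steam = 5.
linen enters the basis when its profit ≥ yᵀa₃ = 1·3 + 5·4 = 23.

23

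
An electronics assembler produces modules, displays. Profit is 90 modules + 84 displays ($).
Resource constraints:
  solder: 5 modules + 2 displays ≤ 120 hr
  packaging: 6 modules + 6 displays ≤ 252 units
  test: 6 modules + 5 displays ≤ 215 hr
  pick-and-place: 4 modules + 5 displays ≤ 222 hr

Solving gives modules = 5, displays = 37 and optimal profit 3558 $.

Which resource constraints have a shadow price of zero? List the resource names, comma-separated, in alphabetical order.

pick-and-place, solder

solder: 99/120 (slack 21)
packaging: 252/252 (binding)
test: 215/215 (binding)
pick-and-place: 205/222 (slack 17)
By complementary slackness, a constraint with positive slack has shadow price 0 → pick-and-place, solder.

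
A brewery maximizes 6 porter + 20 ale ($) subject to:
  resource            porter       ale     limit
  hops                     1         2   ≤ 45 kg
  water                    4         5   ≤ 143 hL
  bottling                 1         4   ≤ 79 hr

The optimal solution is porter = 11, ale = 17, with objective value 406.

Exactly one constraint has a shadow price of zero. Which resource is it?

hops: 45/45 (binding)
water: 129/143 (slack 14)
bottling: 79/79 (binding)
By complementary slackness, a constraint with positive slack has shadow price 0 → water.

water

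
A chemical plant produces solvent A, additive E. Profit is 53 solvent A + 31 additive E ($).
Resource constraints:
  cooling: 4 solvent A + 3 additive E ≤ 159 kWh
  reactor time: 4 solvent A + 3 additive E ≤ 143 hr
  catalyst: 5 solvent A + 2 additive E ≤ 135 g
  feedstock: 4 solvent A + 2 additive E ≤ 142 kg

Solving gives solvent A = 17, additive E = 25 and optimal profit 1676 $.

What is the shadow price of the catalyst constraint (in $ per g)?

5

Binding: reactor time and catalyst. Non-binding: cooling (16 unused), feedstock (24 unused).
By complementary slackness, y = 0 for the non-binding constraints.
The binding rows give the dual system: 4·y_reactor time + 5·y_catalyst = 53 and 3·y_reactor time + 2·y_catalyst = 31.
This yields shadow prices y_reactor time = 7, y_catalyst = 5.
Shadow price of catalyst = 5.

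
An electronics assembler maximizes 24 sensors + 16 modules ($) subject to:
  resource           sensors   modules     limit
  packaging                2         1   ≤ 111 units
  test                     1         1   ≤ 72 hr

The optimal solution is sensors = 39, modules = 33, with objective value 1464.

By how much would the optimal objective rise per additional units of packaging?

At the optimum: packaging uses 111 of 111 (binding); test uses 72 of 72 (binding).
The binding rows give the dual system: 2·y_packaging + 1·y_test = 24 and 1·y_packaging + 1·y_test = 16.
Solving: y_packaging = 8, y_test = 8.
Shadow price of packaging = 8.

8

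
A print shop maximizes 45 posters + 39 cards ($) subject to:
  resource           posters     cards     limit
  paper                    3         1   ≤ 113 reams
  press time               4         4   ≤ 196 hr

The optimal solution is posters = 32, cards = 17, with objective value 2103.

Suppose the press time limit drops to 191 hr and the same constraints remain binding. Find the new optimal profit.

Check each constraint at x*: paper 113/113 (tight); press time 196/196 (tight).
Dual feasibility on the basic columns requires 3·y_paper + 4·y_press time = 45, 1·y_paper + 4·y_press time = 39.
This yields shadow prices y_paper = 3, y_press time = 9.
Δz = y_press time·Δb = 9 × (-5) = -45, so new z* = 2103 − 45 = 2058.

2058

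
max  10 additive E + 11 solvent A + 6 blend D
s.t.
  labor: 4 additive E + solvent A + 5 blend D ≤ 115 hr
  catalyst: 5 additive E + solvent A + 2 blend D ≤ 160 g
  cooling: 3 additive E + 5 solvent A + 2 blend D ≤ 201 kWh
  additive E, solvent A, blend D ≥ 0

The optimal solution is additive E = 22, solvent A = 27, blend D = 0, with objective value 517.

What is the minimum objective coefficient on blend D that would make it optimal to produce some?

9

At the optimum: labor uses 115 of 115 (binding); catalyst uses 137 of 160 (slack = 23); cooling uses 201 of 201 (binding).
Since catalyst is not tight, its dual is 0.
Dual feasibility on the basic columns requires 4·y_labor + 3·y_cooling = 10, 1·y_labor + 5·y_cooling = 11.
→ y_labor = 1 and y_cooling = 2.
blend D enters the basis when its profit ≥ yᵀa₃ = 1·5 + 2·2 = 9.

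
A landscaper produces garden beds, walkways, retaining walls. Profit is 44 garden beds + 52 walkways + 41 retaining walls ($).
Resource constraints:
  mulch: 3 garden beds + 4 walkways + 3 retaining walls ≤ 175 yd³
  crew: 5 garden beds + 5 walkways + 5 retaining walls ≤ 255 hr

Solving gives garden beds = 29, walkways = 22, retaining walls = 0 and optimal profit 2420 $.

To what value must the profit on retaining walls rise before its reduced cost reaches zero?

44

Check each constraint at x*: mulch 175/175 (tight); crew 255/255 (tight).
From A_Bᵀ y = c: 3·y_mulch + 5·y_crew = 44; 4·y_mulch + 5·y_crew = 52.
→ y_mulch = 8 and y_crew = 4.
retaining walls enters the basis when its profit ≥ yᵀa₃ = 8·3 + 4·5 = 44.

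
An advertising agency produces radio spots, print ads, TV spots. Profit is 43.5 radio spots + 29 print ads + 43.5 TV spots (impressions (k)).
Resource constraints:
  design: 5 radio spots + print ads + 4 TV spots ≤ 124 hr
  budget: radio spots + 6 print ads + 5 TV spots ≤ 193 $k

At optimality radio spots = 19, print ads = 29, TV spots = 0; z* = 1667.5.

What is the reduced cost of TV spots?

-6

Check each constraint at x*: design 124/124 (tight); budget 193/193 (tight).
From A_Bᵀ y = c: 5·y_design + 1·y_budget = 43.5; 1·y_design + 6·y_budget = 29.
Solving: y_design = 8, y_budget = 3.5.
Reduced cost of TV spots: c₃ − yᵀa₃ = 43.5 − (8·4 + 3.5·5) = 43.5 − 49.5 = -6.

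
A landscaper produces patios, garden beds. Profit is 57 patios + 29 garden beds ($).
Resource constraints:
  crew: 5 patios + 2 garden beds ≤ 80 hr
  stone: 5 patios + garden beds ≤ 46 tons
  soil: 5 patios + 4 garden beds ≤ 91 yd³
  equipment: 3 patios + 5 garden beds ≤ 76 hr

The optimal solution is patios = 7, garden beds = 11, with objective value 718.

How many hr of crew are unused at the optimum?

crew used = 5·7 + 2·11 = 57; slack = 80 − 57 = 23.

23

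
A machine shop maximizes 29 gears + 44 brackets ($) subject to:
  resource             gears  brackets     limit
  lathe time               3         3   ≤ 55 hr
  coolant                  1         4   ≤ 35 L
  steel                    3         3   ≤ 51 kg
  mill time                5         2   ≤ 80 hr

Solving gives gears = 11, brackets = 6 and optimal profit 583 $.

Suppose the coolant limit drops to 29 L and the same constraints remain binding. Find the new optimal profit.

553

At the optimum: lathe time uses 51 of 55 (slack = 4); coolant uses 35 of 35 (binding); steel uses 51 of 51 (binding); mill time uses 67 of 80 (slack = 13).
By complementary slackness, y = 0 for the non-binding constraints.
The binding rows give the dual system: 1·y_coolant + 3·y_steel = 29 and 4·y_coolant + 3·y_steel = 44.
This yields shadow prices y_coolant = 5, y_steel = 8.
Δz = y_coolant·Δb = 5 × (-6) = -30, so new z* = 583 − 30 = 553.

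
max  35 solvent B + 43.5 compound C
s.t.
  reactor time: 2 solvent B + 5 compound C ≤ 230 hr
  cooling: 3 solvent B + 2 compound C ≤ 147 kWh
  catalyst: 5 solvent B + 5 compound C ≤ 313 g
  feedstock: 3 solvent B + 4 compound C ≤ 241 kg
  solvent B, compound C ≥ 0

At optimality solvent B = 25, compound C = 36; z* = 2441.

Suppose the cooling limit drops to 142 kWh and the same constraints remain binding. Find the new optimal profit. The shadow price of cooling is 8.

Δb = -5, so new z* = 2441 + (8)·(-5) = 2441 − 40 = 2401.

2401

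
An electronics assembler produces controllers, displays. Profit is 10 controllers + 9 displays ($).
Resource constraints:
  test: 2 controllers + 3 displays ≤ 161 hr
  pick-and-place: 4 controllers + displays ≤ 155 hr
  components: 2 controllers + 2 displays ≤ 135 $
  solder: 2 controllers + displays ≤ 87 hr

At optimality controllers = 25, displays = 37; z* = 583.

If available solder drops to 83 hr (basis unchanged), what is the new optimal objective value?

571

Binding: test and solder. Non-binding: pick-and-place (18 unused), components (11 unused).
Slack constraints have shadow price 0 (complementary slackness).
The binding rows give the dual system: 2·y_test + 2·y_solder = 10 and 3·y_test + 1·y_solder = 9.
This yields shadow prices y_test = 2, y_solder = 3.
Δz = y_solder·Δb = 3 × (-4) = -12, so new z* = 583 − 12 = 571.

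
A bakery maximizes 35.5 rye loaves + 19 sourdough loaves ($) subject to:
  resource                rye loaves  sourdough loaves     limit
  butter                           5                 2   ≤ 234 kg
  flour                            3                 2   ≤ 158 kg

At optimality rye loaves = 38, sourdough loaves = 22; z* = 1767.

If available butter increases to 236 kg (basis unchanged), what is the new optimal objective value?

1774

At the optimum: butter uses 234 of 234 (binding); flour uses 158 of 158 (binding).
The binding rows give the dual system: 5·y_butter + 3·y_flour = 35.5 and 2·y_butter + 2·y_flour = 19.
→ y_butter = 3.5 and y_flour = 6.
Δz = y_butter·Δb = 3.5 × (2) = 7, so new z* = 1767 + 7 = 1774.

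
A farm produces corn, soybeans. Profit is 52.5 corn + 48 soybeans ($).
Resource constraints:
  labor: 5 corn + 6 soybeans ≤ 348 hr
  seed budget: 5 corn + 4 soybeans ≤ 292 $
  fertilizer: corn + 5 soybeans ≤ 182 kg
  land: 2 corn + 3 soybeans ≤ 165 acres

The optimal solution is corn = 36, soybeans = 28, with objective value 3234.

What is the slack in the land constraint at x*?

land used = 2·36 + 3·28 = 156; slack = 165 − 156 = 9.

9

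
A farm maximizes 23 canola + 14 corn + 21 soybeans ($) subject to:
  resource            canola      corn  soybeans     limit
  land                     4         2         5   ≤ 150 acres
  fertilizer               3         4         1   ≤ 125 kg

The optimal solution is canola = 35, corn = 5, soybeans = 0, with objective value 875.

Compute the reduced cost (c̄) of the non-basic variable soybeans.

-5

Both land and fertilizer are binding at x*.
The binding rows give the dual system: 4·y_land + 3·y_fertilizer = 23 and 2·y_land + 4·y_fertilizer = 14.
This yields shadow prices y_land = 5, y_fertilizer = 1.
Reduced cost of soybeans: c₃ − yᵀa₃ = 21 − (5·5 + 1·1) = 21 − 26 = -5.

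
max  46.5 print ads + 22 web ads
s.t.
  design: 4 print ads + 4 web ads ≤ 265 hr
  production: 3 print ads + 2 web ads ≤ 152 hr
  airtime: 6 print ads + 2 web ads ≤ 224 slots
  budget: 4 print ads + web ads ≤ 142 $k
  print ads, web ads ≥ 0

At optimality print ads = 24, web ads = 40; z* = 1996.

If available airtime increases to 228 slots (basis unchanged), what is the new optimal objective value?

2014

At the optimum: design uses 256 of 265 (slack = 9); production uses 152 of 152 (binding); airtime uses 224 of 224 (binding); budget uses 136 of 142 (slack = 6).
Slack constraints have shadow price 0 (complementary slackness).
The binding rows give the dual system: 3·y_production + 6·y_airtime = 46.5 and 2·y_production + 2·y_airtime = 22.
This yields shadow prices y_production = 6.5, y_airtime = 4.5.
Δz = y_airtime·Δb = 4.5 × (4) = 18, so new z* = 1996 + 18 = 2014.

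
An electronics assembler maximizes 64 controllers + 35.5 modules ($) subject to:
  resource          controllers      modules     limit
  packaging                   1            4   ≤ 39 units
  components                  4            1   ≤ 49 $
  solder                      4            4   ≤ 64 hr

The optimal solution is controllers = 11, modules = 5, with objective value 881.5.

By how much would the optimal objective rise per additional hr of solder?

At the optimum: packaging uses 31 of 39 (slack = 8); components uses 49 of 49 (binding); solder uses 64 of 64 (binding).
By complementary slackness, y = 0 for the non-binding constraint.
Dual feasibility on the basic columns requires 4·y_components + 4·y_solder = 64, 1·y_components + 4·y_solder = 35.5.
→ y_components = 9.5 and y_solder = 6.5.
Shadow price of solder = 6.5.

6.5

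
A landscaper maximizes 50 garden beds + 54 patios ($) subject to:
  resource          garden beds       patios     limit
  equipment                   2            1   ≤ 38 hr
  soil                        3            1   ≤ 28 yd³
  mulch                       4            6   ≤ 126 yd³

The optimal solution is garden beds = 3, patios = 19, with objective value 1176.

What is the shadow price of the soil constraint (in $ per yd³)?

6

Check each constraint at x*: equipment 25/38 (slack 13); soil 28/28 (tight); mulch 126/126 (tight).
Slack constraints have shadow price 0 (complementary slackness).
The binding rows give the dual system: 3·y_soil + 4·y_mulch = 50 and 1·y_soil + 6·y_mulch = 54.
Solving: y_soil = 6, y_mulch = 8.
Shadow price of soil = 6.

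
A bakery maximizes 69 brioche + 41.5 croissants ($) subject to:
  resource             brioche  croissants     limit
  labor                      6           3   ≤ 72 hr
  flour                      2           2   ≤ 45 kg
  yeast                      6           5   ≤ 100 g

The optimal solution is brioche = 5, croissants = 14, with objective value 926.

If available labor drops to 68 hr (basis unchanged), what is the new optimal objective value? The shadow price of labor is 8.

Δb = -4, so new z* = 926 + (8)·(-4) = 926 − 32 = 894.

894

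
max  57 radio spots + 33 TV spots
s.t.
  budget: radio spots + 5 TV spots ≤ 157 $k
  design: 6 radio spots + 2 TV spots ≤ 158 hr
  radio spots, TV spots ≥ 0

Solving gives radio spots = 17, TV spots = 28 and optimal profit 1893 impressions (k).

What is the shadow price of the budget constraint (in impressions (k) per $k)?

3

Check each constraint at x*: budget 157/157 (tight); design 158/158 (tight).
The binding rows give the dual system: 1·y_budget + 6·y_design = 57 and 5·y_budget + 2·y_design = 33.
→ y_budget = 3 and y_design = 9.
Shadow price of budget = 3.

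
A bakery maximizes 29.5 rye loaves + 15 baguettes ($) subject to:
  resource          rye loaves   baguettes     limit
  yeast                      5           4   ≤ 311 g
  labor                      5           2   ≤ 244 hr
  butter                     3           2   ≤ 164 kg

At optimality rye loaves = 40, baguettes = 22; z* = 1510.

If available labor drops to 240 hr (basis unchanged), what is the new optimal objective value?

Check each constraint at x*: yeast 288/311 (slack 23); labor 244/244 (tight); butter 164/164 (tight).
Since yeast is not tight, its dual is 0.
From A_Bᵀ y = c: 5·y_labor + 3·y_butter = 29.5; 2·y_labor + 2·y_butter = 15.
→ y_labor = 3.5 and y_butter = 4.
Δz = y_labor·Δb = 3.5 × (-4) = -14, so new z* = 1510 − 14 = 1496.

1496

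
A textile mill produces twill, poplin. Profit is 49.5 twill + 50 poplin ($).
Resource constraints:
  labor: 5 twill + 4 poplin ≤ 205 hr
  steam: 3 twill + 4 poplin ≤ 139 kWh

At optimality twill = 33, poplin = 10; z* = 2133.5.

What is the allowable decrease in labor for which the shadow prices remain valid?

66

Binding constraints: labor, steam. The basis is B = [[5,4],[3,4]] with det 8.
Per unit decrease in labor, x* moves by d = (-0.5, 0.375).
The basis stays optimal until twill reaches 0; allowable decrease = 66 hr.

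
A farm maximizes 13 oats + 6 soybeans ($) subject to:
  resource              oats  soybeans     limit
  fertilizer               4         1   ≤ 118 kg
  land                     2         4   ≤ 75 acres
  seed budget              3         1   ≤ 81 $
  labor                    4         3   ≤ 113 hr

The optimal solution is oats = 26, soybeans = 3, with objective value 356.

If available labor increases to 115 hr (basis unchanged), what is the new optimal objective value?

358

Binding: seed budget and labor. Non-binding: fertilizer (11 unused), land (11 unused).
By complementary slackness, y = 0 for the non-binding constraints.
Dual feasibility on the basic columns requires 3·y_seed budget + 4·y_labor = 13, 1·y_seed budget + 3·y_labor = 6.
→ y_seed budget = 3 and y_labor = 1.
Δz = y_labor·Δb = 1 × (2) = 2, so new z* = 356 + 2 = 358.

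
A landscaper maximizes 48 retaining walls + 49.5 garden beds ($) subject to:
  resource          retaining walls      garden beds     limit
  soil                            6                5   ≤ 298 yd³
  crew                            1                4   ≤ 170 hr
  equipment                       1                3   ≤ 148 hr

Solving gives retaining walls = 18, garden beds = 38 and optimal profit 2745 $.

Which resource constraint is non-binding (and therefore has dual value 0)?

soil: 298/298 (binding)
crew: 170/170 (binding)
equipment: 132/148 (slack 16)
By complementary slackness, a constraint with positive slack has shadow price 0 → equipment.

equipment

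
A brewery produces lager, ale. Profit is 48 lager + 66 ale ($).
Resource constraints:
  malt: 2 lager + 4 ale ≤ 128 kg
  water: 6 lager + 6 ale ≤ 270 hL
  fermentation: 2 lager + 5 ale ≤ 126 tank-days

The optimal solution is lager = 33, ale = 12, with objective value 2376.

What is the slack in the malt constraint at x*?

14

malt used = 2·33 + 4·12 = 114; slack = 128 − 114 = 14.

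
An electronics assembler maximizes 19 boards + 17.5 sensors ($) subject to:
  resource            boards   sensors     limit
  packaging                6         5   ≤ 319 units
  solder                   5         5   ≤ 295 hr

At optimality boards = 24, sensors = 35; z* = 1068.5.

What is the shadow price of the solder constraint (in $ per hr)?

Both packaging and solder are binding at x*.
From A_Bᵀ y = c: 6·y_packaging + 5·y_solder = 19; 5·y_packaging + 5·y_solder = 17.5.
→ y_packaging = 1.5 and y_solder = 2.
Shadow price of solder = 2.

2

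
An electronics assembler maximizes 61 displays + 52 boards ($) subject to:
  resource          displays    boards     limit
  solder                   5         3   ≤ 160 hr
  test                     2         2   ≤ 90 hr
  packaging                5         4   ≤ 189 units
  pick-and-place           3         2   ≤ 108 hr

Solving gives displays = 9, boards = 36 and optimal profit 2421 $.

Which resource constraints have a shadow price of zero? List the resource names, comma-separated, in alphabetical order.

solder: 153/160 (slack 7)
test: 90/90 (binding)
packaging: 189/189 (binding)
pick-and-place: 99/108 (slack 9)
By complementary slackness, a constraint with positive slack has shadow price 0 → pick-and-place, solder.

pick-and-place, solder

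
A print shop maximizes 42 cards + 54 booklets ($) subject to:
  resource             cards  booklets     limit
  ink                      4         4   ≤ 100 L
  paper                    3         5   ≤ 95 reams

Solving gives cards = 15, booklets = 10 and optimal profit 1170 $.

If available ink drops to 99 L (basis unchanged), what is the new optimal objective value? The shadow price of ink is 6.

1164

Δb = -1, so new z* = 1170 + (6)·(-1) = 1170 − 6 = 1164.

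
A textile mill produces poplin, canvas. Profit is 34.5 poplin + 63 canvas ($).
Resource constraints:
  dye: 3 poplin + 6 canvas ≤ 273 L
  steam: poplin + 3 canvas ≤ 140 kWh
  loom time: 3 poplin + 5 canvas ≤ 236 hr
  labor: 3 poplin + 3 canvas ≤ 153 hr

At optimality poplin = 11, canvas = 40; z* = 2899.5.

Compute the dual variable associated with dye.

9.5

Check each constraint at x*: dye 273/273 (tight); steam 131/140 (slack 9); loom time 233/236 (slack 3); labor 153/153 (tight).
By complementary slackness, y = 0 for the non-binding constraints.
Dual feasibility on the basic columns requires 3·y_dye + 3·y_labor = 34.5, 6·y_dye + 3·y_labor = 63.
→ y_dye = 9.5 and y_labor = 2.
Shadow price of dye = 9.5.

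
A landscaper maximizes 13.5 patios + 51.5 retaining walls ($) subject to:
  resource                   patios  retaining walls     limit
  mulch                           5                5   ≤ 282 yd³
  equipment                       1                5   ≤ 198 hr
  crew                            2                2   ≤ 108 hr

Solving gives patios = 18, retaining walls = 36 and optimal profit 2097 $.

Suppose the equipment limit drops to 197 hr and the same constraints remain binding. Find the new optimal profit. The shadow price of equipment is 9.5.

Δb = -1, so new z* = 2097 + (9.5)·(-1) = 2097 − 9.5 = 2087.5.

2087.5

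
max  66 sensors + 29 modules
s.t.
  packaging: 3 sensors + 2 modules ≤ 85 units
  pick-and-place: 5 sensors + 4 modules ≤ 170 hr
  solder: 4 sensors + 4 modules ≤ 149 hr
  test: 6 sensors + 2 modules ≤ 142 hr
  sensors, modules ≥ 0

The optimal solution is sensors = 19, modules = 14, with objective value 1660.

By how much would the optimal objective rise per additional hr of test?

At the optimum: packaging uses 85 of 85 (binding); pick-and-place uses 151 of 170 (slack = 19); solder uses 132 of 149 (slack = 17); test uses 142 of 142 (binding).
By complementary slackness, y = 0 for the non-binding constraints.
The binding rows give the dual system: 3·y_packaging + 6·y_test = 66 and 2·y_packaging + 2·y_test = 29.
This yields shadow prices y_packaging = 7, y_test = 7.5.
Shadow price of test = 7.5.

7.5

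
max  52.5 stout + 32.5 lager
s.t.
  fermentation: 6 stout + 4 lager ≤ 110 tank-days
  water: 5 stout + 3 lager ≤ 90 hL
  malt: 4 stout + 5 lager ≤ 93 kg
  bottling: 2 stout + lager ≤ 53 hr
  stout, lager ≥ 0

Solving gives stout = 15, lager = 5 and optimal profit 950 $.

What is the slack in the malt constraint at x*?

8

malt used = 4·15 + 5·5 = 85; slack = 93 − 85 = 8.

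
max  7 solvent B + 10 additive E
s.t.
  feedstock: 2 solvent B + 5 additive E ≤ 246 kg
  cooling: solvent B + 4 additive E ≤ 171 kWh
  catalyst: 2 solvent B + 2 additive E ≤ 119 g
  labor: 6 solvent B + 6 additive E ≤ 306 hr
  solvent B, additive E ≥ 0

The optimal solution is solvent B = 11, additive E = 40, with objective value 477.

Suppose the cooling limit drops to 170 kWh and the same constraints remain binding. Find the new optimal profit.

476

At the optimum: feedstock uses 222 of 246 (slack = 24); cooling uses 171 of 171 (binding); catalyst uses 102 of 119 (slack = 17); labor uses 306 of 306 (binding).
Since feedstock, catalyst are not tight, their duals are 0.
Dual feasibility on the basic columns requires 1·y_cooling + 6·y_labor = 7, 4·y_cooling + 6·y_labor = 10.
Solving: y_cooling = 1, y_labor = 1.
Δz = y_cooling·Δb = 1 × (-1) = -1, so new z* = 477 − 1 = 476.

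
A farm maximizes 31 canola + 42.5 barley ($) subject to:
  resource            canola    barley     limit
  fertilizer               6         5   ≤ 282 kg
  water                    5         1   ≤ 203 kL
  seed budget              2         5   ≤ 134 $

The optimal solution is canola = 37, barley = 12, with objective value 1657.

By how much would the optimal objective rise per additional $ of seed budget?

5

At the optimum: fertilizer uses 282 of 282 (binding); water uses 197 of 203 (slack = 6); seed budget uses 134 of 134 (binding).
Since water is not tight, its dual is 0.
From A_Bᵀ y = c: 6·y_fertilizer + 2·y_seed budget = 31; 5·y_fertilizer + 5·y_seed budget = 42.5.
→ y_fertilizer = 3.5 and y_seed budget = 5.
Shadow price of seed budget = 5.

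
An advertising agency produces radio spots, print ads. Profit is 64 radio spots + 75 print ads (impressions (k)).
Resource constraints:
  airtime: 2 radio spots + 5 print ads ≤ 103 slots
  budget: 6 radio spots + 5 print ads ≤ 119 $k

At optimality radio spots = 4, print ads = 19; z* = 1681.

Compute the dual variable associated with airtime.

Check each constraint at x*: airtime 103/103 (tight); budget 119/119 (tight).
From A_Bᵀ y = c: 2·y_airtime + 6·y_budget = 64; 5·y_airtime + 5·y_budget = 75.
Solving: y_airtime = 6.5, y_budget = 8.5.
Shadow price of airtime = 6.5.

6.5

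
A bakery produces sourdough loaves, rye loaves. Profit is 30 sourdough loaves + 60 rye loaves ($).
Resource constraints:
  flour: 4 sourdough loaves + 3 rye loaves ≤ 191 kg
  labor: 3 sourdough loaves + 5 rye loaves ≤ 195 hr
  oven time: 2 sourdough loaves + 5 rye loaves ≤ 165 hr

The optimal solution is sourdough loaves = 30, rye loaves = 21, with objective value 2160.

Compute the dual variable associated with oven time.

6

Check each constraint at x*: flour 183/191 (slack 8); labor 195/195 (tight); oven time 165/165 (tight).
Since flour is not tight, its dual is 0.
Dual feasibility on the basic columns requires 3·y_labor + 2·y_oven time = 30, 5·y_labor + 5·y_oven time = 60.
Solving: y_labor = 6, y_oven time = 6.
Shadow price of oven time = 6.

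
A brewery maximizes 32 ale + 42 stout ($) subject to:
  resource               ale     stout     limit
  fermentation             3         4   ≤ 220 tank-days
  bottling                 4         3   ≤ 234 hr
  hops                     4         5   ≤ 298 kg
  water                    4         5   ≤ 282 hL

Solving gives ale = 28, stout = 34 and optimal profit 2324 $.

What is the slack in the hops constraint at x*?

16

hops used = 4·28 + 5·34 = 282; slack = 298 − 282 = 16.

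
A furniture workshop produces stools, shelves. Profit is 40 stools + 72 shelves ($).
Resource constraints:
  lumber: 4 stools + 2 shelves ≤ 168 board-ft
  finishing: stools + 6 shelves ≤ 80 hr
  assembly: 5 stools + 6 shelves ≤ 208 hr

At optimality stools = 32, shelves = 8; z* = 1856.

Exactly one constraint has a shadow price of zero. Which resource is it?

lumber

lumber: 144/168 (slack 24)
finishing: 80/80 (binding)
assembly: 208/208 (binding)
By complementary slackness, a constraint with positive slack has shadow price 0 → lumber.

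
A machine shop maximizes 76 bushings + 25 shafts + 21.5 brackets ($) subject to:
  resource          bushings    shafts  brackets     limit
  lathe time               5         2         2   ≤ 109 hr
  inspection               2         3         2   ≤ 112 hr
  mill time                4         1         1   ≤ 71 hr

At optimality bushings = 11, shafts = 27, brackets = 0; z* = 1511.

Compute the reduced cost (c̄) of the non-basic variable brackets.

-3.5

Binding: lathe time and mill time. Non-binding: inspection (9 unused).
Slack constraints have shadow price 0 (complementary slackness).
From A_Bᵀ y = c: 5·y_lathe time + 4·y_mill time = 76; 2·y_lathe time + 1·y_mill time = 25.
→ y_lathe time = 8 and y_mill time = 9.
Reduced cost of brackets: c₃ − yᵀa₃ = 21.5 − (8·2 + 9·1) = 21.5 − 25 = -3.5.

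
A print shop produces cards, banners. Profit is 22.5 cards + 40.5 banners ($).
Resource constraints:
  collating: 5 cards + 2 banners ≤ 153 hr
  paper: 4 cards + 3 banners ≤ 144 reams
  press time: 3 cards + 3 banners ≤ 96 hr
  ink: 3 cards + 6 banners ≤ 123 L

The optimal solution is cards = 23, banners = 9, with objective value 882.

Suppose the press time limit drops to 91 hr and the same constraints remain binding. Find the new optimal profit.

874.5

Check each constraint at x*: collating 133/153 (slack 20); paper 119/144 (slack 25); press time 96/96 (tight); ink 123/123 (tight).
Since collating, paper are not tight, their duals are 0.
The binding rows give the dual system: 3·y_press time + 3·y_ink = 22.5 and 3·y_press time + 6·y_ink = 40.5.
→ y_press time = 1.5 and y_ink = 6.
Δz = y_press time·Δb = 1.5 × (-5) = -7.5, so new z* = 882 − 7.5 = 874.5.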